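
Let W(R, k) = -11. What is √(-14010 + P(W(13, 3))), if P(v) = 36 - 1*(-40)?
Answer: I*√13934 ≈ 118.04*I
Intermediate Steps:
P(v) = 76 (P(v) = 36 + 40 = 76)
√(-14010 + P(W(13, 3))) = √(-14010 + 76) = √(-13934) = I*√13934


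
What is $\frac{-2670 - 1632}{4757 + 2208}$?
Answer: $- \frac{4302}{6965} \approx -0.61766$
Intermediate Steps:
$\frac{-2670 - 1632}{4757 + 2208} = - \frac{4302}{6965}$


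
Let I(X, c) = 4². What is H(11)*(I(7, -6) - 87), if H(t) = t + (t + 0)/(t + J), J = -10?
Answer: -1562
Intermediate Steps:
I(X, c) = 16
H(t) = t + t/(-10 + t) (H(t) = t + (t + 0)/(t - 10) = t + t/(-10 + t))
H(11)*(I(7, -6) - 87) = (11*(-9 + 11)/(-10 + 11))*(16 - 87) = (11*2/1)*(-71) = (11*1*2)*(-71) = 22*(-71) = -1562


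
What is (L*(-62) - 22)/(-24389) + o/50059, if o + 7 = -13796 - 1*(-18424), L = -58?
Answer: -66209297/1220888951 ≈ -0.054230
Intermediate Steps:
o = 4621 (o = -7 + (-13796 - 1*(-18424)) = -7 + (-13796 + 18424) = -7 + 4628 = 4621)
(L*(-62) - 22)/(-24389) + o/50059 = (-58*(-62) - 22)/(-24389) + 4621/50059 = (3596 - 22)*(-1/24389) + 4621*(1/50059) = 3574*(-1/24389) + 4621/50059 = -3574/24389 + 4621/50059 = -66209297/1220888951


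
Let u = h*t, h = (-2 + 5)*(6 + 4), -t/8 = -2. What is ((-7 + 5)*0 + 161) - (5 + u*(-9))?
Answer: 4476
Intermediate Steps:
t = 16 (t = -8*(-2) = 16)
h = 30 (h = 3*10 = 30)
u = 480 (u = 30*16 = 480)
((-7 + 5)*0 + 161) - (5 + u*(-9)) = ((-7 + 5)*0 + 161) - (5 + 480*(-9)) = (-2*0 + 161) - (5 - 4320) = (0 + 161) - 1*(-4315) = 161 + 4315 = 4476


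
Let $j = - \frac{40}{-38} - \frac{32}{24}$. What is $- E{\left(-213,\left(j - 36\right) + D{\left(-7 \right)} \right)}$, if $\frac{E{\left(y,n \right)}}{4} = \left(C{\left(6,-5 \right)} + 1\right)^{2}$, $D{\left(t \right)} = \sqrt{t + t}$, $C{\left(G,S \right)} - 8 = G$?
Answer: $-900$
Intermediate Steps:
$C{\left(G,S \right)} = 8 + G$
$D{\left(t \right)} = \sqrt{2} \sqrt{t}$ ($D{\left(t \right)} = \sqrt{2 t} = \sqrt{2} \sqrt{t}$)
$j = - \frac{16}{57}$ ($j = \left(-40\right) \left(- \frac{1}{38}\right) - \frac{4}{3} = \frac{20}{19} - \frac{4}{3} = - \frac{16}{57} \approx -0.2807$)
$E{\left(y,n \right)} = 900$ ($E{\left(y,n \right)} = 4 \left(\left(8 + 6\right) + 1\right)^{2} = 4 \left(14 + 1\right)^{2} = 4 \cdot 15^{2} = 4 \cdot 225 = 900$)
$- E{\left(-213,\left(j - 36\right) + D{\left(-7 \right)} \right)} = \left(-1\right) 900 = -900$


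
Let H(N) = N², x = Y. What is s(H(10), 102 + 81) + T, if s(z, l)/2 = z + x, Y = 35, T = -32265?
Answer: -31995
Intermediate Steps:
x = 35
s(z, l) = 70 + 2*z (s(z, l) = 2*(z + 35) = 2*(35 + z) = 70 + 2*z)
s(H(10), 102 + 81) + T = (70 + 2*10²) - 32265 = (70 + 2*100) - 32265 = (70 + 200) - 32265 = 270 - 32265 = -31995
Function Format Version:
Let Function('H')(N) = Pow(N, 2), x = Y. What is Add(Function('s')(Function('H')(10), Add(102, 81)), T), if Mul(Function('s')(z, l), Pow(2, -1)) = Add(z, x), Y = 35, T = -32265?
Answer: -31995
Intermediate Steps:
x = 35
Function('s')(z, l) = Add(70, Mul(2, z)) (Function('s')(z, l) = Mul(2, Add(z, 35)) = Mul(2, Add(35, z)) = Add(70, Mul(2, z)))
Add(Function('s')(Function('H')(10), Add(102, 81)), T) = Add(Add(70, Mul(2, Pow(10, 2))), -32265) = Add(Add(70, Mul(2, 100)), -32265) = Add(Add(70, 200), -32265) = Add(270, -32265) = -31995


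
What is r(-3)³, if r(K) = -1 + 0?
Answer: -1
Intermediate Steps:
r(K) = -1
r(-3)³ = (-1)³ = -1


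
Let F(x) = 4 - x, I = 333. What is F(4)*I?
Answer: 0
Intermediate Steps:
F(4)*I = (4 - 1*4)*333 = (4 - 4)*333 = 0*333 = 0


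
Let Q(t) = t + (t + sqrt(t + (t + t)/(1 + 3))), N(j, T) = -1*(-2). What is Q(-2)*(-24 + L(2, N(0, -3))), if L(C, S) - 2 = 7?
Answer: 60 - 15*I*sqrt(3) ≈ 60.0 - 25.981*I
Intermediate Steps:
N(j, T) = 2
L(C, S) = 9 (L(C, S) = 2 + 7 = 9)
Q(t) = 2*t + sqrt(6)*sqrt(t)/2 (Q(t) = t + (t + sqrt(t + (2*t)/4)) = t + (t + sqrt(t + (2*t)*(1/4))) = t + (t + sqrt(t + t/2)) = t + (t + sqrt(3*t/2)) = t + (t + sqrt(6)*sqrt(t)/2) = 2*t + sqrt(6)*sqrt(t)/2)
Q(-2)*(-24 + L(2, N(0, -3))) = (2*(-2) + sqrt(6)*sqrt(-2)/2)*(-24 + 9) = (-4 + sqrt(6)*(I*sqrt(2))/2)*(-15) = (-4 + I*sqrt(3))*(-15) = 60 - 15*I*sqrt(3)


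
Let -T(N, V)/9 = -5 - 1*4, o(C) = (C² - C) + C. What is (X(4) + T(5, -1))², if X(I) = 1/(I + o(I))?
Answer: 2627641/400 ≈ 6569.1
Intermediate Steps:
o(C) = C²
T(N, V) = 81 (T(N, V) = -9*(-5 - 1*4) = -9*(-5 - 4) = -9*(-9) = 81)
X(I) = 1/(I + I²)
(X(4) + T(5, -1))² = (1/(4*(1 + 4)) + 81)² = ((¼)/5 + 81)² = ((¼)*(⅕) + 81)² = (1/20 + 81)² = (1621/20)² = 2627641/400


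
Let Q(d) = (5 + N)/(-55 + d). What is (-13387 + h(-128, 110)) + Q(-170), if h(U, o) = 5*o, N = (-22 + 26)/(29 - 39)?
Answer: -14441648/1125 ≈ -12837.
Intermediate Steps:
N = -⅖ (N = 4/(-10) = 4*(-⅒) = -⅖ ≈ -0.40000)
Q(d) = 23/(5*(-55 + d)) (Q(d) = (5 - ⅖)/(-55 + d) = 23/(5*(-55 + d)))
(-13387 + h(-128, 110)) + Q(-170) = (-13387 + 5*110) + 23/(5*(-55 - 170)) = (-13387 + 550) + (23/5)/(-225) = -12837 + (23/5)*(-1/225) = -12837 - 23/1125 = -14441648/1125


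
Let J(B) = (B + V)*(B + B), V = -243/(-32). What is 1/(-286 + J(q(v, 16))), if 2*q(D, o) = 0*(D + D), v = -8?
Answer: -1/286 ≈ -0.0034965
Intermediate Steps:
q(D, o) = 0 (q(D, o) = (0*(D + D))/2 = (0*(2*D))/2 = (1/2)*0 = 0)
V = 243/32 (V = -243*(-1/32) = 243/32 ≈ 7.5938)
J(B) = 2*B*(243/32 + B) (J(B) = (B + 243/32)*(B + B) = (243/32 + B)*(2*B) = 2*B*(243/32 + B))
1/(-286 + J(q(v, 16))) = 1/(-286 + (1/16)*0*(243 + 32*0)) = 1/(-286 + (1/16)*0*(243 + 0)) = 1/(-286 + (1/16)*0*243) = 1/(-286 + 0) = 1/(-286) = -1/286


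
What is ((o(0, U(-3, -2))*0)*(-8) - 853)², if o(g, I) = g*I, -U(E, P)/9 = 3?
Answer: 727609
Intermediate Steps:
U(E, P) = -27 (U(E, P) = -9*3 = -27)
o(g, I) = I*g
((o(0, U(-3, -2))*0)*(-8) - 853)² = ((-27*0*0)*(-8) - 853)² = ((0*0)*(-8) - 853)² = (0*(-8) - 853)² = (0 - 853)² = (-853)² = 727609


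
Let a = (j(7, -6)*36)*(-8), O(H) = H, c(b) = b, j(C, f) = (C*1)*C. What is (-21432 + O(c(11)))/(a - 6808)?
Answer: 21421/20920 ≈ 1.0239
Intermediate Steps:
j(C, f) = C**2 (j(C, f) = C*C = C**2)
a = -14112 (a = (7**2*36)*(-8) = (49*36)*(-8) = 1764*(-8) = -14112)
(-21432 + O(c(11)))/(a - 6808) = (-21432 + 11)/(-14112 - 6808) = -21421/(-20920) = -21421*(-1/20920) = 21421/20920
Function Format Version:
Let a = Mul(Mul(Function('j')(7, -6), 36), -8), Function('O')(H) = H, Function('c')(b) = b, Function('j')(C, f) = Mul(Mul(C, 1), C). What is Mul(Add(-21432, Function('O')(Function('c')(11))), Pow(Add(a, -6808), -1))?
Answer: Rational(21421, 20920) ≈ 1.0239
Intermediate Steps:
Function('j')(C, f) = Pow(C, 2) (Function('j')(C, f) = Mul(C, C) = Pow(C, 2))
a = -14112 (a = Mul(Mul(Pow(7, 2), 36), -8) = Mul(Mul(49, 36), -8) = Mul(1764, -8) = -14112)
Mul(Add(-21432, Function('O')(Function('c')(11))), Pow(Add(a, -6808), -1)) = Mul(Add(-21432, 11), Pow(Add(-14112, -6808), -1)) = Mul(-21421, Pow(-20920, -1)) = Mul(-21421, Rational(-1, 20920)) = Rational(21421, 20920)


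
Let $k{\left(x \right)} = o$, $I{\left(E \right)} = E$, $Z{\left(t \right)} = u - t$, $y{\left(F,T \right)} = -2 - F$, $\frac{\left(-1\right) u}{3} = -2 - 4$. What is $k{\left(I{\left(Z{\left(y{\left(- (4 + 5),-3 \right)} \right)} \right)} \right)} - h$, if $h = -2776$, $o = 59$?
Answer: $2835$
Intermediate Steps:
$u = 18$ ($u = - 3 \left(-2 - 4\right) = \left(-3\right) \left(-6\right) = 18$)
$Z{\left(t \right)} = 18 - t$
$k{\left(x \right)} = 59$
$k{\left(I{\left(Z{\left(y{\left(- (4 + 5),-3 \right)} \right)} \right)} \right)} - h = 59 - -2776 = 59 + 2776 = 2835$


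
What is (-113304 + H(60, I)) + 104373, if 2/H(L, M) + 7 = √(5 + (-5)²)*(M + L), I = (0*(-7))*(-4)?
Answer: -964110367/107951 + 120*√30/107951 ≈ -8931.0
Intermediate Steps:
I = 0 (I = 0*(-4) = 0)
H(L, M) = 2/(-7 + √30*(L + M)) (H(L, M) = 2/(-7 + √(5 + (-5)²)*(M + L)) = 2/(-7 + √(5 + 25)*(L + M)) = 2/(-7 + √30*(L + M)))
(-113304 + H(60, I)) + 104373 = (-113304 + 2/(-7 + 60*√30 + 0*√30)) + 104373 = (-113304 + 2/(-7 + 60*√30 + 0)) + 104373 = (-113304 + 2/(-7 + 60*√30)) + 104373 = -8931 + 2/(-7 + 60*√30)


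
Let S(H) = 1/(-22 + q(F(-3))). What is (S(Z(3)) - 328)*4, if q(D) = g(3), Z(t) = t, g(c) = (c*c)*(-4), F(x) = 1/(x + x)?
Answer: -38050/29 ≈ -1312.1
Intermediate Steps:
F(x) = 1/(2*x)
g(c) = -4*c² (g(c) = c²*(-4) = -4*c²)
q(D) = -36 (q(D) = -4*3² = -4*9 = -36)
S(H) = -1/58 (S(H) = 1/(-22 - 36) = 1/(-58) = -1/58)
(S(Z(3)) - 328)*4 = (-1/58 - 328)*4 = -19025/58*4 = -38050/29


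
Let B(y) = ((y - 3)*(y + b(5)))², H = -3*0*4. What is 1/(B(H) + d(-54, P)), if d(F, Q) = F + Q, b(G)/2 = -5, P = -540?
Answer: 1/306 ≈ 0.0032680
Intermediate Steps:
b(G) = -10 (b(G) = 2*(-5) = -10)
H = 0 (H = 0*4 = 0)
B(y) = (-10 + y)²*(-3 + y)² (B(y) = ((y - 3)*(y - 10))² = ((-3 + y)*(-10 + y))² = ((-10 + y)*(-3 + y))² = (-10 + y)²*(-3 + y)²)
1/(B(H) + d(-54, P)) = 1/((-10 + 0)²*(-3 + 0)² + (-54 - 540)) = 1/((-10)²*(-3)² - 594) = 1/(100*9 - 594) = 1/(900 - 594) = 1/306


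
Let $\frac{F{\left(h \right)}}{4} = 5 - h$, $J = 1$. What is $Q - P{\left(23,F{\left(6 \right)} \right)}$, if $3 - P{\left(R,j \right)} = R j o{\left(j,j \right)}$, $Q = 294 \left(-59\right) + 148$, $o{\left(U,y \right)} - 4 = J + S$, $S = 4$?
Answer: $-18029$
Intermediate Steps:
$o{\left(U,y \right)} = 9$ ($o{\left(U,y \right)} = 4 + \left(1 + 4\right) = 4 + 5 = 9$)
$F{\left(h \right)} = 20 - 4 h$ ($F{\left(h \right)} = 4 \left(5 - h\right) = 20 - 4 h$)
$Q = -17198$ ($Q = -17346 + 148 = -17198$)
$P{\left(R,j \right)} = 3 - 9 R j$ ($P{\left(R,j \right)} = 3 - R j 9 = 3 - 9 R j$)
$Q - P{\left(23,F{\left(6 \right)} \right)} = -17198 - \left(3 - 207 \left(20 - 24\right)\right) = -17198 - \left(3 - 207 \left(-4\right)\right) = -17198 - \left(3 + 828\right) = -17198 - 831 = -18029$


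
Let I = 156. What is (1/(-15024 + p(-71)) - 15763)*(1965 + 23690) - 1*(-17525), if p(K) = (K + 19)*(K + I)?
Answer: -7862808300215/19444 ≈ -4.0438e+8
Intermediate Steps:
p(K) = (19 + K)*(156 + K) (p(K) = (K + 19)*(K + 156) = (19 + K)*(156 + K))
(1/(-15024 + p(-71)) - 15763)*(1965 + 23690) - 1*(-17525) = (1/(-15024 + (2964 + (-71)² + 175*(-71))) - 15763)*(1965 + 23690) - 1*(-17525) = (1/(-15024 + (2964 + 5041 - 12425)) - 15763)*25655 + 17525 = (1/(-15024 - 4420) - 15763)*25655 + 17525 = (1/(-19444) - 15763)*25655 + 17525 = (-1/19444 - 15763)*25655 + 17525 = -306495773/19444*25655 + 17525 = -7863149056315/19444 + 17525 = -7862808300215/19444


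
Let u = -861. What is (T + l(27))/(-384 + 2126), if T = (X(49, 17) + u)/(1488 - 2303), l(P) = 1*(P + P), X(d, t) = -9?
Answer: 4488/141973 ≈ 0.031612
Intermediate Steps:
l(P) = 2*P (l(P) = 1*(2*P) = 2*P)
T = 174/163 (T = (-9 - 861)/(1488 - 2303) = -870/(-815) = -870*(-1/815) = 174/163 ≈ 1.0675)
(T + l(27))/(-384 + 2126) = (174/163 + 2*27)/(-384 + 2126) = (174/163 + 54)/1742 = (8976/163)*(1/1742) = 4488/141973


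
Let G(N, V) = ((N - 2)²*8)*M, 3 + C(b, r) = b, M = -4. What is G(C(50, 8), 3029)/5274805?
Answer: -12960/1054961 ≈ -0.012285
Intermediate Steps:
C(b, r) = -3 + b
G(N, V) = -32*(-2 + N)² (G(N, V) = ((N - 2)²*8)*(-4) = ((-2 + N)²*8)*(-4) = (8*(-2 + N)²)*(-4) = -32*(-2 + N)²)
G(C(50, 8), 3029)/5274805 = -32*(-2 + (-3 + 50))²/5274805 = -32*(-2 + 47)²*(1/5274805) = -32*45²*(1/5274805) = -32*2025*(1/5274805) = -64800*1/5274805 = -12960/1054961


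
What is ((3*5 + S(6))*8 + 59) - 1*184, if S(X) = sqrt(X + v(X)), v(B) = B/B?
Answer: -5 + 8*sqrt(7) ≈ 16.166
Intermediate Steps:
v(B) = 1
S(X) = sqrt(1 + X) (S(X) = sqrt(X + 1) = sqrt(1 + X))
((3*5 + S(6))*8 + 59) - 1*184 = ((3*5 + sqrt(1 + 6))*8 + 59) - 1*184 = ((15 + sqrt(7))*8 + 59) - 184 = ((120 + 8*sqrt(7)) + 59) - 184 = (179 + 8*sqrt(7)) - 184 = -5 + 8*sqrt(7)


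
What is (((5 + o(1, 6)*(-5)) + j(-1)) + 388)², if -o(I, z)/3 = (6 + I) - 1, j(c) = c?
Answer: 232324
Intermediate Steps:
o(I, z) = -15 - 3*I (o(I, z) = -3*((6 + I) - 1) = -3*(5 + I) = -15 - 3*I)
(((5 + o(1, 6)*(-5)) + j(-1)) + 388)² = (((5 + (-15 - 3*1)*(-5)) - 1) + 388)² = (((5 + (-15 - 3)*(-5)) - 1) + 388)² = (((5 - 18*(-5)) - 1) + 388)² = (((5 + 90) - 1) + 388)² = ((95 - 1) + 388)² = (94 + 388)² = 482² = 232324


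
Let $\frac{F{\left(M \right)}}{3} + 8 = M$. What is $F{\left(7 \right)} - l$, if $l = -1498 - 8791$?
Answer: $10286$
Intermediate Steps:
$F{\left(M \right)} = -24 + 3 M$
$l = -10289$
$F{\left(7 \right)} - l = \left(-24 + 3 \cdot 7\right) - -10289 = \left(-24 + 21\right) + 10289 = -3 + 10289 = 10286$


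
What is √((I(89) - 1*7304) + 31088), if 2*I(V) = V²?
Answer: √110978/2 ≈ 166.57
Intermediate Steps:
I(V) = V²/2
√((I(89) - 1*7304) + 31088) = √(((½)*89² - 1*7304) + 31088) = √(((½)*7921 - 7304) + 31088) = √((7921/2 - 7304) + 31088) = √(-6687/2 + 31088) = √(55489/2) = √110978/2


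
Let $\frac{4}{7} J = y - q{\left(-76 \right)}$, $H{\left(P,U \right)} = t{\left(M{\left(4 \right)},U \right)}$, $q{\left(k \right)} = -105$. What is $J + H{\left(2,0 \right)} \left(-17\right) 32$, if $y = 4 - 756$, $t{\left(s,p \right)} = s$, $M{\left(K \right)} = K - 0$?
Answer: $- \frac{13233}{4} \approx -3308.3$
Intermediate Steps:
$M{\left(K \right)} = K$ ($M{\left(K \right)} = K + 0 = K$)
$H{\left(P,U \right)} = 4$
$y = -752$ ($y = 4 - 756 = -752$)
$J = - \frac{4529}{4}$ ($J = \frac{7 \left(-752 - -105\right)}{4} = \frac{7 \left(-752 + 105\right)}{4} = \frac{7}{4} \left(-647\right) = - \frac{4529}{4} \approx -1132.3$)
$J + H{\left(2,0 \right)} \left(-17\right) 32 = - \frac{4529}{4} + 4 \left(-17\right) 32 = - \frac{4529}{4} - 2176 = - \frac{13233}{4}$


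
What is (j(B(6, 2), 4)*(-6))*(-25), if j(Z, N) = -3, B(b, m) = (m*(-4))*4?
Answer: -450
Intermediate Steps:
B(b, m) = -16*m (B(b, m) = -4*m*4 = -16*m)
(j(B(6, 2), 4)*(-6))*(-25) = -3*(-6)*(-25) = 18*(-25) = -450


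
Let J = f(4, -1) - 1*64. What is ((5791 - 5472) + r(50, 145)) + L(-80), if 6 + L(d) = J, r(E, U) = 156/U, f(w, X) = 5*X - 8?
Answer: 34376/145 ≈ 237.08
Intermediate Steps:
f(w, X) = -8 + 5*X
J = -77 (J = (-8 + 5*(-1)) - 1*64 = (-8 - 5) - 64 = -13 - 64 = -77)
L(d) = -83 (L(d) = -6 - 77 = -83)
((5791 - 5472) + r(50, 145)) + L(-80) = ((5791 - 5472) + 156/145) - 83 = (319 + 156*(1/145)) - 83 = (319 + 156/145) - 83 = 46411/145 - 83 = 34376/145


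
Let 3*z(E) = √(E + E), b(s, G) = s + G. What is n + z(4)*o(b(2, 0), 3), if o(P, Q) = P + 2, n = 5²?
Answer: 25 + 8*√2/3 ≈ 28.771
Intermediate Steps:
b(s, G) = G + s
n = 25
o(P, Q) = 2 + P
z(E) = √2*√E/3 (z(E) = √(E + E)/3 = √(2*E)/3 = (√2*√E)/3 = √2*√E/3)
n + z(4)*o(b(2, 0), 3) = 25 + (√2*√4/3)*(2 + (0 + 2)) = 25 + ((⅓)*√2*2)*(2 + 2) = 25 + (2*√2/3)*4 = 25 + 8*√2/3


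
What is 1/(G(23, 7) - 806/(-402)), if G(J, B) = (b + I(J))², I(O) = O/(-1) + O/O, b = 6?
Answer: 201/51859 ≈ 0.0038759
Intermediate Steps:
I(O) = 1 - O (I(O) = O*(-1) + 1 = -O + 1 = 1 - O)
G(J, B) = (7 - J)² (G(J, B) = (6 + (1 - J))² = (7 - J)²)
1/(G(23, 7) - 806/(-402)) = 1/((-7 + 23)² - 806/(-402)) = 1/(16² - 806*(-1/402)) = 1/(256 + 403/201) = 1/(51859/201) = 201/51859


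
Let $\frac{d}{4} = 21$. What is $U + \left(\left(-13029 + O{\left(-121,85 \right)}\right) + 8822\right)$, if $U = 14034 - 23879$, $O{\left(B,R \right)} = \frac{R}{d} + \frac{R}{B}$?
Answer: $- \frac{142821383}{10164} \approx -14052.0$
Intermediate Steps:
$d = 84$ ($d = 4 \cdot 21 = 84$)
$O{\left(B,R \right)} = \frac{R}{84} + \frac{R}{B}$
$U = -9845$ ($U = 14034 - 23879 = -9845$)
$U + \left(\left(-13029 + O{\left(-121,85 \right)}\right) + 8822\right) = -9845 + \left(\left(-13029 + \left(\frac{1}{84} \cdot 85 + \frac{85}{-121}\right)\right) + 8822\right) = -9845 + \left(\left(-13029 + \left(\frac{85}{84} + 85 \left(- \frac{1}{121}\right)\right)\right) + 8822\right) = -9845 + \left(\left(-13029 + \left(\frac{85}{84} - \frac{85}{121}\right)\right) + 8822\right) = -9845 + \left(\left(-13029 + \frac{3145}{10164}\right) + 8822\right) = -9845 + \left(- \frac{132423611}{10164} + 8822\right) = -9845 - \frac{42756803}{10164} = - \frac{142821383}{10164}$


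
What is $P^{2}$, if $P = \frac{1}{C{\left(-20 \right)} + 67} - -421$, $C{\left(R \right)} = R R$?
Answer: $\frac{38654705664}{218089} \approx 1.7724 \cdot 10^{5}$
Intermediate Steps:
$C{\left(R \right)} = R^{2}$
$P = \frac{196608}{467}$ ($P = \frac{1}{\left(-20\right)^{2} + 67} - -421 = \frac{1}{400 + 67} + 421 = \frac{1}{467} + 421 = \frac{196608}{467} \approx 421.0$)
$P^{2} = \left(\frac{196608}{467}\right)^{2} = \frac{38654705664}{218089}$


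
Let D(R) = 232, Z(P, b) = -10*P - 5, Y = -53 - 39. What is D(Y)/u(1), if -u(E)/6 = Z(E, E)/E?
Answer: 116/45 ≈ 2.5778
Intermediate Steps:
Y = -92
Z(P, b) = -5 - 10*P
u(E) = -6*(-5 - 10*E)/E
D(Y)/u(1) = 232/(60 + 30/1) = 232/(60 + 30*1) = 232/(60 + 30) = 232/90 = 232*(1/90) = 116/45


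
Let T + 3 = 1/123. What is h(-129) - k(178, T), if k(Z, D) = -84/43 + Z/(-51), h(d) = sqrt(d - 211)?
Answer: 11938/2193 + 2*I*sqrt(85) ≈ 5.4437 + 18.439*I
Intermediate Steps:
T = -368/123 (T = -3 + 1/123 = -368/123 ≈ -2.9919)
h(d) = sqrt(-211 + d)
k(Z, D) = -84/43 - Z/51 (k(Z, D) = -84*1/43 + Z*(-1/51) = -84/43 - Z/51)
h(-129) - k(178, T) = sqrt(-211 - 129) - (-84/43 - 1/51*178) = sqrt(-340) - (-84/43 - 178/51) = 2*I*sqrt(85) - 1*(-11938/2193) = 2*I*sqrt(85) + 11938/2193 = 11938/2193 + 2*I*sqrt(85)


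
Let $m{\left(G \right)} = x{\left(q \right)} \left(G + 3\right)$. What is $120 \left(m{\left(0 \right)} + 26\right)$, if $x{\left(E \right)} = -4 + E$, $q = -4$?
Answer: $240$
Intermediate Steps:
$m{\left(G \right)} = -24 - 8 G$ ($m{\left(G \right)} = \left(-4 - 4\right) \left(G + 3\right) = - 8 \left(3 + G\right) = -24 - 8 G$)
$120 \left(m{\left(0 \right)} + 26\right) = 120 \left(\left(-24 - 0\right) + 26\right) = 120 \left(\left(-24 + 0\right) + 26\right) = 120 \left(-24 + 26\right) = 120 \cdot 2 = 240$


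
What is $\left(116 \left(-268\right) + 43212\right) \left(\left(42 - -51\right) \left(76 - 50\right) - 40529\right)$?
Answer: $-462057764$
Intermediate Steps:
$\left(116 \left(-268\right) + 43212\right) \left(\left(42 - -51\right) \left(76 - 50\right) - 40529\right) = \left(-31088 + 43212\right) \left(\left(42 + 51\right) 26 - 40529\right) = 12124 \left(93 \cdot 26 - 40529\right) = 12124 \left(2418 - 40529\right) = 12124 \left(-38111\right) = -462057764$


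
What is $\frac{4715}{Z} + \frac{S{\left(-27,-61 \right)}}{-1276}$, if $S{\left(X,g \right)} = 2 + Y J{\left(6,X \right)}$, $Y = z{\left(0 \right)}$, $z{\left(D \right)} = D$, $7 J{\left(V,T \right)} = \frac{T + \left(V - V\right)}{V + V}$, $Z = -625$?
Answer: $- \frac{601759}{79750} \approx -7.5456$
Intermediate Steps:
$J{\left(V,T \right)} = \frac{T}{14 V}$ ($J{\left(V,T \right)} = \frac{\left(T + \left(V - V\right)\right) \frac{1}{V + V}}{7} = \frac{\left(T + 0\right) \frac{1}{2 V}}{7} = \frac{T \frac{1}{2 V}}{7} = \frac{\frac{1}{2} T \frac{1}{V}}{7} = \frac{T}{14 V}$)
$Y = 0$
$S{\left(X,g \right)} = 2$ ($S{\left(X,g \right)} = 2 + 0 \frac{X}{14 \cdot 6} = 2 + 0 \cdot \frac{1}{14} X \frac{1}{6} = 2 + 0 \frac{X}{84} = 2 + 0 = 2$)
$\frac{4715}{Z} + \frac{S{\left(-27,-61 \right)}}{-1276} = \frac{4715}{-625} + \frac{2}{-1276} = 4715 \left(- \frac{1}{625}\right) + 2 \left(- \frac{1}{1276}\right) = - \frac{943}{125} - \frac{1}{638} = - \frac{601759}{79750}$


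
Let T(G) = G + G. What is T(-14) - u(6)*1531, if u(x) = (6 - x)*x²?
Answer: -28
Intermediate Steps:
T(G) = 2*G
u(x) = x²*(6 - x)
T(-14) - u(6)*1531 = 2*(-14) - 6²*(6 - 1*6)*1531 = -28 - 36*(6 - 6)*1531 = -28 - 36*0*1531 = -28 - 0*1531 = -28 - 1*0 = -28 + 0 = -28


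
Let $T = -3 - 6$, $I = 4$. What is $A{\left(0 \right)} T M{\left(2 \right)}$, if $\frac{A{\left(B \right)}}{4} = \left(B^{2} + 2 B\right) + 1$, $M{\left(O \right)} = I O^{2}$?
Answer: $-576$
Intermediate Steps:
$M{\left(O \right)} = 4 O^{2}$
$A{\left(B \right)} = 4 + 4 B^{2} + 8 B$ ($A{\left(B \right)} = 4 \left(\left(B^{2} + 2 B\right) + 1\right) = 4 \left(1 + B^{2} + 2 B\right) = 4 + 4 B^{2} + 8 B$)
$T = -9$
$A{\left(0 \right)} T M{\left(2 \right)} = \left(4 + 4 \cdot 0^{2} + 8 \cdot 0\right) \left(-9\right) 4 \cdot 2^{2} = \left(4 + 4 \cdot 0 + 0\right) \left(-9\right) 4 \cdot 4 = \left(4 + 0 + 0\right) \left(-9\right) 16 = 4 \left(-9\right) 16 = \left(-36\right) 16 = -576$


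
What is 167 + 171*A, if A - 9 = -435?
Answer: -72679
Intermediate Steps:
A = -426 (A = 9 - 435 = -426)
167 + 171*A = 167 + 171*(-426) = 167 - 72846 = -72679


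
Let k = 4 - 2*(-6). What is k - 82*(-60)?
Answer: 4936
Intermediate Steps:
k = 16 (k = 4 + 12 = 16)
k - 82*(-60) = 16 - 82*(-60) = 16 + 4920 = 4936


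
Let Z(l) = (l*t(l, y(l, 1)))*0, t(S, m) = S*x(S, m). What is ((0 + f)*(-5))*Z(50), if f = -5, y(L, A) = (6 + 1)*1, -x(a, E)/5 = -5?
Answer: 0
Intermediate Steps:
x(a, E) = 25 (x(a, E) = -5*(-5) = 25)
y(L, A) = 7 (y(L, A) = 7*1 = 7)
t(S, m) = 25*S (t(S, m) = S*25 = 25*S)
Z(l) = 0 (Z(l) = (l*(25*l))*0 = (25*l²)*0 = 0)
((0 + f)*(-5))*Z(50) = ((0 - 5)*(-5))*0 = -5*(-5)*0 = 25*0 = 0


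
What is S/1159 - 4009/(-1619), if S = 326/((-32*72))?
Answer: 5352424615/2161636992 ≈ 2.4761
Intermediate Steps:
S = -163/1152 (S = 326/(-2304) = 326*(-1/2304) = -163/1152 ≈ -0.14149)
S/1159 - 4009/(-1619) = -163/1152/1159 - 4009/(-1619) = -163/1152*1/1159 - 4009*(-1/1619) = -163/1335168 + 4009/1619 = 5352424615/2161636992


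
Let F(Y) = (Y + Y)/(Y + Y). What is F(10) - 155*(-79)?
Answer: 12246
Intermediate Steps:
F(Y) = 1 (F(Y) = (2*Y)/((2*Y)) = (2*Y)*(1/(2*Y)) = 1)
F(10) - 155*(-79) = 1 - 155*(-79) = 1 + 12245 = 12246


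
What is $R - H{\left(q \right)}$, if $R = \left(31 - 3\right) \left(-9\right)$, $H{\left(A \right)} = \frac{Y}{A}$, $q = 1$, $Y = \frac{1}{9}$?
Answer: $- \frac{2269}{9} \approx -252.11$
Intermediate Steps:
$Y = \frac{1}{9} \approx 0.11111$
$H{\left(A \right)} = \frac{1}{9 A}$
$R = -252$ ($R = 28 \left(-9\right) = -252$)
$R - H{\left(q \right)} = -252 - \frac{1}{9 \cdot 1} = -252 - \frac{1}{9} \cdot 1 = -252 - \frac{1}{9} = - \frac{2269}{9}$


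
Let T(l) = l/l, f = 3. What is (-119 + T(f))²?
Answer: 13924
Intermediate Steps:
T(l) = 1
(-119 + T(f))² = (-119 + 1)² = (-118)² = 13924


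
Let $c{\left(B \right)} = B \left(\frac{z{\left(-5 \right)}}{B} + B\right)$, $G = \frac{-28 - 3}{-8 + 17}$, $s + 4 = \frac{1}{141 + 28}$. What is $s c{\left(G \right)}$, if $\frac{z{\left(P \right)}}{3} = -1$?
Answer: $- \frac{17950}{507} \approx -35.404$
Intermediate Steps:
$z{\left(P \right)} = -3$ ($z{\left(P \right)} = 3 \left(-1\right) = -3$)
$s = - \frac{675}{169}$ ($s = -4 + \frac{1}{141 + 28} = -4 + \frac{1}{169} = - \frac{675}{169} \approx -3.9941$)
$G = - \frac{31}{9} \approx -3.4444$
$c{\left(B \right)} = B \left(B - \frac{3}{B}\right)$ ($c{\left(B \right)} = B \left(- \frac{3}{B} + B\right) = B \left(B - \frac{3}{B}\right)$)
$s c{\left(G \right)} = - \frac{675 \left(-3 + \left(- \frac{31}{9}\right)^{2}\right)}{169} = - \frac{675 \left(-3 + \frac{961}{81}\right)}{169} = \left(- \frac{675}{169}\right) \frac{718}{81} = - \frac{17950}{507}$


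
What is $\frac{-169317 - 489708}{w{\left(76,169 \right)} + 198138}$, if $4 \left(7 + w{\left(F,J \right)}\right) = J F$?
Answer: $- \frac{219675}{67114} \approx -3.2732$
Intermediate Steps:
$w{\left(F,J \right)} = -7 + \frac{F J}{4}$ ($w{\left(F,J \right)} = -7 + \frac{J F}{4} = -7 + \frac{F J}{4}$)
$\frac{-169317 - 489708}{w{\left(76,169 \right)} + 198138} = \frac{-169317 - 489708}{\left(-7 + \frac{1}{4} \cdot 76 \cdot 169\right) + 198138} = - \frac{659025}{\left(-7 + 3211\right) + 198138} = - \frac{659025}{3204 + 198138} = - \frac{659025}{201342} = \left(-659025\right) \frac{1}{201342} = - \frac{219675}{67114}$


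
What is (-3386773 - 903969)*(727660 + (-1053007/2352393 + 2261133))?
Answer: -30167411835865732364/2352393 ≈ -1.2824e+13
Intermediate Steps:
(-3386773 - 903969)*(727660 + (-1053007/2352393 + 2261133)) = -4290742*(727660 + (-1053007*1/2352393 + 2261133)) = -4290742*(727660 + (-1053007/2352393 + 2261133)) = -4290742*(727660 + 5319072388262/2352393) = -4290742*7030814678642/2352393 = -30167411835865732364/2352393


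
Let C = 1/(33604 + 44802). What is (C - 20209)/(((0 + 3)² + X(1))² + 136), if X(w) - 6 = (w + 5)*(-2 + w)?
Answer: -1584506853/17014102 ≈ -93.129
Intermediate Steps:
C = 1/78406 ≈ 1.2754e-5
X(w) = 6 + (-2 + w)*(5 + w) (X(w) = 6 + (w + 5)*(-2 + w) = 6 + (5 + w)*(-2 + w) = 6 + (-2 + w)*(5 + w))
(C - 20209)/(((0 + 3)² + X(1))² + 136) = (1/78406 - 20209)/(((0 + 3)² + (-4 + 1² + 3*1))² + 136) = -1584506853/(78406*((3² + (-4 + 1 + 3))² + 136)) = -1584506853/(78406*((9 + 0)² + 136)) = -1584506853/(78406*(9² + 136)) = -1584506853/(78406*(81 + 136)) = -1584506853/78406/217 = -1584506853/78406*1/217 = -1584506853/17014102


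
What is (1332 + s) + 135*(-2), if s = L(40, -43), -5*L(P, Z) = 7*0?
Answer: 1062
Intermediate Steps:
L(P, Z) = 0 (L(P, Z) = -7*0/5 = -⅕*0 = 0)
s = 0
(1332 + s) + 135*(-2) = (1332 + 0) + 135*(-2) = 1332 - 270 = 1062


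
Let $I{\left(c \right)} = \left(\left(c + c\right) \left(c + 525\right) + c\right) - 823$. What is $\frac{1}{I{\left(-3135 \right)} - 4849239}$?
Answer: $\frac{1}{11511503} \approx 8.687 \cdot 10^{-8}$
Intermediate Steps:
$I{\left(c \right)} = -823 + c + 2 c \left(525 + c\right)$ ($I{\left(c \right)} = \left(2 c \left(525 + c\right) + c\right) - 823 = \left(c + 2 c \left(525 + c\right)\right) - 823 = -823 + c + 2 c \left(525 + c\right)$)
$\frac{1}{I{\left(-3135 \right)} - 4849239} = \frac{1}{\left(-823 + 2 \left(-3135\right)^{2} + 1051 \left(-3135\right)\right) - 4849239} = \frac{1}{\left(-823 + 2 \cdot 9828225 - 3294885\right) - 4849239} = \frac{1}{\left(-823 + 19656450 - 3294885\right) - 4849239} = \frac{1}{16360742 - 4849239} = \frac{1}{11511503}$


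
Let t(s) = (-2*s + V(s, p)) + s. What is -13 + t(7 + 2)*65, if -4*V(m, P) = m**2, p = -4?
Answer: -7657/4 ≈ -1914.3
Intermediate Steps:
V(m, P) = -m**2/4
t(s) = -s - s**2/4 (t(s) = (-2*s - s**2/4) + s = -s - s**2/4)
-13 + t(7 + 2)*65 = -13 + ((7 + 2)*(-4 - (7 + 2))/4)*65 = -13 + ((1/4)*9*(-4 - 1*9))*65 = -13 + ((1/4)*9*(-4 - 9))*65 = -13 + ((1/4)*9*(-13))*65 = -13 - 117/4*65 = -13 - 7605/4 = -7657/4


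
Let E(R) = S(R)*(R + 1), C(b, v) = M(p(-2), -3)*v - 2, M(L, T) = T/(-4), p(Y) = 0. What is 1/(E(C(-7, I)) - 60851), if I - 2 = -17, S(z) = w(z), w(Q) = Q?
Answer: -16/971019 ≈ -1.6478e-5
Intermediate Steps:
S(z) = z
I = -15 (I = 2 - 17 = -15)
M(L, T) = -T/4 (M(L, T) = T*(-¼) = -T/4)
C(b, v) = -2 + 3*v/4 (C(b, v) = (-¼*(-3))*v - 2 = 3*v/4 - 2 = -2 + 3*v/4)
E(R) = R*(1 + R) (E(R) = R*(R + 1) = R*(1 + R))
1/(E(C(-7, I)) - 60851) = 1/((-2 + (¾)*(-15))*(1 + (-2 + (¾)*(-15))) - 60851) = 1/((-2 - 45/4)*(1 + (-2 - 45/4)) - 60851) = 1/(-53*(1 - 53/4)/4 - 60851) = 1/(-53/4*(-49/4) - 60851) = 1/(2597/16 - 60851) = 1/(-971019/16) = -16/971019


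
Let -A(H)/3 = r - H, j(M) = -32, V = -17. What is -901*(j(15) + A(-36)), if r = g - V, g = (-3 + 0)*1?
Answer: 163982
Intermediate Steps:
g = -3 (g = -3*1 = -3)
r = 14 (r = -3 - 1*(-17) = -3 + 17 = 14)
A(H) = -42 + 3*H (A(H) = -3*(14 - H) = -42 + 3*H)
-901*(j(15) + A(-36)) = -901*(-32 + (-42 + 3*(-36))) = -901*(-32 + (-42 - 108)) = -901*(-32 - 150) = -901*(-182) = 163982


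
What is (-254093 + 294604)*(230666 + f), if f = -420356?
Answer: -7684531590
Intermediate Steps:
(-254093 + 294604)*(230666 + f) = (-254093 + 294604)*(230666 - 420356) = 40511*(-189690) = -7684531590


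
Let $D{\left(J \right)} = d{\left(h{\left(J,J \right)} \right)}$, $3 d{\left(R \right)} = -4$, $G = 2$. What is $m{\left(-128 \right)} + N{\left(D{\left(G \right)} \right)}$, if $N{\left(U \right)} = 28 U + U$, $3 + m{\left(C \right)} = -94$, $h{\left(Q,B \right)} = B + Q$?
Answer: $- \frac{407}{3} \approx -135.67$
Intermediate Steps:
$m{\left(C \right)} = -97$ ($m{\left(C \right)} = -3 - 94 = -97$)
$d{\left(R \right)} = - \frac{4}{3}$ ($d{\left(R \right)} = \frac{1}{3} \left(-4\right) = - \frac{4}{3}$)
$D{\left(J \right)} = - \frac{4}{3}$
$N{\left(U \right)} = 29 U$
$m{\left(-128 \right)} + N{\left(D{\left(G \right)} \right)} = -97 + 29 \left(- \frac{4}{3}\right) = -97 - \frac{116}{3} = - \frac{407}{3}$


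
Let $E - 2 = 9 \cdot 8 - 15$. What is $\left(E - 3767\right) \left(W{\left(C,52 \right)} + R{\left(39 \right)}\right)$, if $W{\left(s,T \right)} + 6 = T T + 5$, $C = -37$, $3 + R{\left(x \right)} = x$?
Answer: $-10156212$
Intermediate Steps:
$R{\left(x \right)} = -3 + x$
$E = 59$ ($E = 2 + \left(9 \cdot 8 - 15\right) = 2 + \left(72 - 15\right) = 2 + 57 = 59$)
$W{\left(s,T \right)} = -1 + T^{2}$ ($W{\left(s,T \right)} = -6 + \left(T T + 5\right) = -6 + \left(T^{2} + 5\right) = -6 + \left(5 + T^{2}\right) = -1 + T^{2}$)
$\left(E - 3767\right) \left(W{\left(C,52 \right)} + R{\left(39 \right)}\right) = \left(59 - 3767\right) \left(\left(-1 + 52^{2}\right) + \left(-3 + 39\right)\right) = - 3708 \left(\left(-1 + 2704\right) + 36\right) = - 3708 \left(2703 + 36\right) = \left(-3708\right) 2739 = -10156212$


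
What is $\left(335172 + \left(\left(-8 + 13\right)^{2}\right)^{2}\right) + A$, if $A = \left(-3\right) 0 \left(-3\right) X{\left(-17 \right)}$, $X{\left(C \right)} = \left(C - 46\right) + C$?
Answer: $335797$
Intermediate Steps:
$X{\left(C \right)} = -46 + 2 C$ ($X{\left(C \right)} = \left(-46 + C\right) + C = -46 + 2 C$)
$A = 0$ ($A = \left(-3\right) 0 \left(-3\right) \left(-46 + 2 \left(-17\right)\right) = 0 \left(-3\right) \left(-46 - 34\right) = 0 \left(-80\right) = 0$)
$\left(335172 + \left(\left(-8 + 13\right)^{2}\right)^{2}\right) + A = \left(335172 + \left(\left(-8 + 13\right)^{2}\right)^{2}\right) + 0 = \left(335172 + \left(5^{2}\right)^{2}\right) + 0 = \left(335172 + 25^{2}\right) + 0 = \left(335172 + 625\right) + 0 = 335797 + 0 = 335797$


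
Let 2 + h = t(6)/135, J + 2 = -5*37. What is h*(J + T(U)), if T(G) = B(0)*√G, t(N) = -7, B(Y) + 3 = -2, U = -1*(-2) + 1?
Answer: 51799/135 + 277*√3/27 ≈ 401.47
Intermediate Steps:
U = 3 (U = 2 + 1 = 3)
B(Y) = -5 (B(Y) = -3 - 2 = -5)
J = -187 (J = -2 - 5*37 = -2 - 185 = -187)
T(G) = -5*√G
h = -277/135 (h = -2 - 7/135 = -277/135 ≈ -2.0519)
h*(J + T(U)) = -277*(-187 - 5*√3)/135 = 51799/135 + 277*√3/27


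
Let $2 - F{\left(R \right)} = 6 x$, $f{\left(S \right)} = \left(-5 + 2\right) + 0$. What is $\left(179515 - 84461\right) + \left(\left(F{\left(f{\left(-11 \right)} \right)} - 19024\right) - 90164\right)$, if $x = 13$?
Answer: $-14210$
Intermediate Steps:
$f{\left(S \right)} = -3$ ($f{\left(S \right)} = -3 + 0 = -3$)
$F{\left(R \right)} = -76$ ($F{\left(R \right)} = 2 - 6 \cdot 13 = 2 - 78 = -76$)
$\left(179515 - 84461\right) + \left(\left(F{\left(f{\left(-11 \right)} \right)} - 19024\right) - 90164\right) = \left(179515 - 84461\right) - 109264 = 95054 - 109264 = -14210$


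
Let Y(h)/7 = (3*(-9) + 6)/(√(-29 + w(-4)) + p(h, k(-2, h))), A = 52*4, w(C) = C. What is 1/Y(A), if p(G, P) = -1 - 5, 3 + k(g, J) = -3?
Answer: 2/49 - I*√33/147 ≈ 0.040816 - 0.039079*I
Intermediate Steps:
k(g, J) = -6 (k(g, J) = -3 - 3 = -6)
p(G, P) = -6
A = 208
Y(h) = -147/(-6 + I*√33) (Y(h) = 7*((3*(-9) + 6)/(√(-29 - 4) - 6)) = 7*((-27 + 6)/(√(-33) - 6)) = 7*(-21/(I*√33 - 6)) = 7*(-21/(-6 + I*√33)) = -147/(-6 + I*√33))
1/Y(A) = 1/(294/23 + 49*I*√33/23)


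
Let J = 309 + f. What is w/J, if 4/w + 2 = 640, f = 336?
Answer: 2/205755 ≈ 9.7203e-6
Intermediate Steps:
w = 2/319 (w = 4/(-2 + 640) = 4/638 = 4*(1/638) = 2/319 ≈ 0.0062696)
J = 645 (J = 309 + 336 = 645)
w/J = (2/319)/645 = (2/319)*(1/645) = 2/205755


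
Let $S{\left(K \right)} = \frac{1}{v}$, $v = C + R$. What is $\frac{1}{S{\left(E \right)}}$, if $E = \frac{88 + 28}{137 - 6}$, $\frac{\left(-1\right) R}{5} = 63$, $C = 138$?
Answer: $-177$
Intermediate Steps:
$R = -315$ ($R = \left(-5\right) 63 = -315$)
$v = -177$ ($v = 138 - 315 = -177$)
$E = \frac{116}{131} \approx 0.8855$
$S{\left(K \right)} = - \frac{1}{177}$ ($S{\left(K \right)} = \frac{1}{-177} = - \frac{1}{177}$)
$\frac{1}{S{\left(E \right)}} = \frac{1}{- \frac{1}{177}} = -177$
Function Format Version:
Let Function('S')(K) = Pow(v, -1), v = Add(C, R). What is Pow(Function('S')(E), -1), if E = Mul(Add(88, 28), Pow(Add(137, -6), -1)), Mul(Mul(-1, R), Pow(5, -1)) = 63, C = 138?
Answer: -177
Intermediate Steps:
R = -315 (R = Mul(-5, 63) = -315)
v = -177 (v = Add(138, -315) = -177)
E = Rational(116, 131) (E = Mul(116, Pow(131, -1)) = Mul(116, Rational(1, 131)) = Rational(116, 131) ≈ 0.88550)
Function('S')(K) = Rational(-1, 177) (Function('S')(K) = Pow(-177, -1) = Rational(-1, 177))
Pow(Function('S')(E), -1) = Pow(Rational(-1, 177), -1) = -177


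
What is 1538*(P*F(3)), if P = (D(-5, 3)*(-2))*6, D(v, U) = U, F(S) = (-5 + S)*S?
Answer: 332208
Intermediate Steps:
F(S) = S*(-5 + S)
P = -36 (P = (3*(-2))*6 = -6*6 = -36)
1538*(P*F(3)) = 1538*(-108*(-5 + 3)) = 1538*(-108*(-2)) = 1538*(-36*(-6)) = 1538*216 = 332208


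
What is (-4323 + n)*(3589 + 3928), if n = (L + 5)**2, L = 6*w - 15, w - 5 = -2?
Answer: -32014903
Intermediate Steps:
w = 3 (w = 5 - 2 = 3)
L = 3 (L = 6*3 - 15 = 18 - 15 = 3)
n = 64 (n = (3 + 5)**2 = 8**2 = 64)
(-4323 + n)*(3589 + 3928) = (-4323 + 64)*(3589 + 3928) = -4259*7517 = -32014903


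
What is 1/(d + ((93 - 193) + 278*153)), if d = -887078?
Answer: -1/844644 ≈ -1.1839e-6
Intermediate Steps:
1/(d + ((93 - 193) + 278*153)) = 1/(-887078 + ((93 - 193) + 278*153)) = 1/(-887078 + (-100 + 42534)) = 1/(-887078 + 42434) = 1/(-844644) = -1/844644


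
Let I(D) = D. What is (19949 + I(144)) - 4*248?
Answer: 19101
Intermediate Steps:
(19949 + I(144)) - 4*248 = (19949 + 144) - 4*248 = 20093 - 992 = 19101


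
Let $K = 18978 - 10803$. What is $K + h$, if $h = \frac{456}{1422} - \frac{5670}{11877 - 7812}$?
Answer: $\frac{524986735}{64227} \approx 8173.9$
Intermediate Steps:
$K = 8175$
$h = - \frac{68990}{64227}$ ($h = 456 \cdot \frac{1}{1422} - \frac{5670}{11877 - 7812} = \frac{76}{237} - \frac{5670}{4065} = \frac{76}{237} - \frac{378}{271} = - \frac{68990}{64227} \approx -1.0742$)
$K + h = 8175 - \frac{68990}{64227} = \frac{524986735}{64227}$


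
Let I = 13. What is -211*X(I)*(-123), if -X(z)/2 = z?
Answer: -674778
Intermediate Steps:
X(z) = -2*z
-211*X(I)*(-123) = -(-422)*13*(-123) = -211*(-26)*(-123) = 5486*(-123) = -674778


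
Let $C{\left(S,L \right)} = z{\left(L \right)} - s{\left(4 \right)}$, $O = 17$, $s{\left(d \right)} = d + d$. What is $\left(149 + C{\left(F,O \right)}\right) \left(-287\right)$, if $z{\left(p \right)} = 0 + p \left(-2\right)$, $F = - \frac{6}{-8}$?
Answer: $-30709$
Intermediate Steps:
$s{\left(d \right)} = 2 d$
$F = \frac{3}{4}$ ($F = \left(-6\right) \left(- \frac{1}{8}\right) = \frac{3}{4} \approx 0.75$)
$z{\left(p \right)} = - 2 p$ ($z{\left(p \right)} = 0 - 2 p = - 2 p$)
$C{\left(S,L \right)} = -8 - 2 L$ ($C{\left(S,L \right)} = - 2 L - 2 \cdot 4 = - 2 L - 8 = -8 - 2 L$)
$\left(149 + C{\left(F,O \right)}\right) \left(-287\right) = \left(149 - 42\right) \left(-287\right) = 107 \left(-287\right) = -30709$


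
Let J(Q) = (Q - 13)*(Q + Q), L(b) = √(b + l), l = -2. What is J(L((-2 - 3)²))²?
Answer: 17664 - 2392*√23 ≈ 6192.4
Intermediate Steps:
L(b) = √(-2 + b) (L(b) = √(b - 2) = √(-2 + b))
J(Q) = 2*Q*(-13 + Q) (J(Q) = (-13 + Q)*(2*Q) = 2*Q*(-13 + Q))
J(L((-2 - 3)²))² = (2*√(-2 + (-2 - 3)²)*(-13 + √(-2 + (-2 - 3)²)))² = (2*√(-2 + (-5)²)*(-13 + √(-2 + (-5)²)))² = (2*√(-2 + 25)*(-13 + √(-2 + 25)))² = (2*√23*(-13 + √23))² = 92*(-13 + √23)²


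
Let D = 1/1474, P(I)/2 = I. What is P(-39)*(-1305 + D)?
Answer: 75019191/737 ≈ 1.0179e+5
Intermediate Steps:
P(I) = 2*I
D = 1/1474 ≈ 0.00067843
P(-39)*(-1305 + D) = (2*(-39))*(-1305 + 1/1474) = -78*(-1923569/1474) = 75019191/737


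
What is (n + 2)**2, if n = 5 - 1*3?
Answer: 16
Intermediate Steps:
n = 2 (n = 5 - 3 = 2)
(n + 2)**2 = (2 + 2)**2 = 4**2 = 16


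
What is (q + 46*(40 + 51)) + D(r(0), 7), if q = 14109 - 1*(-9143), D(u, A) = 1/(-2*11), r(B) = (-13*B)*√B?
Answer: 603635/22 ≈ 27438.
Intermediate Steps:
r(B) = -13*B^(3/2)
D(u, A) = -1/22 (D(u, A) = 1/(-22) = -1/22)
q = 23252 (q = 14109 + 9143 = 23252)
(q + 46*(40 + 51)) + D(r(0), 7) = (23252 + 46*(40 + 51)) - 1/22 = (23252 + 46*91) - 1/22 = (23252 + 4186) - 1/22 = 27438 - 1/22 = 603635/22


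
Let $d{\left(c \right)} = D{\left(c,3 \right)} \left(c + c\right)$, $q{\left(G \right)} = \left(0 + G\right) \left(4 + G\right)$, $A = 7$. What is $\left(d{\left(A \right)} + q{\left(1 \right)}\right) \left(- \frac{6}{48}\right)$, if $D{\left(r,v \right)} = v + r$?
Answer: $- \frac{145}{8} \approx -18.125$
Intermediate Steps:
$D{\left(r,v \right)} = r + v$
$q{\left(G \right)} = G \left(4 + G\right)$
$d{\left(c \right)} = 2 c \left(3 + c\right)$ ($d{\left(c \right)} = \left(c + 3\right) \left(c + c\right) = \left(3 + c\right) 2 c = 2 c \left(3 + c\right)$)
$\left(d{\left(A \right)} + q{\left(1 \right)}\right) \left(- \frac{6}{48}\right) = \left(2 \cdot 7 \left(3 + 7\right) + 1 \left(4 + 1\right)\right) \left(- \frac{6}{48}\right) = \left(2 \cdot 7 \cdot 10 + 1 \cdot 5\right) \left(\left(-6\right) \frac{1}{48}\right) = \left(140 + 5\right) \left(- \frac{1}{8}\right) = 145 \left(- \frac{1}{8}\right) = - \frac{145}{8}$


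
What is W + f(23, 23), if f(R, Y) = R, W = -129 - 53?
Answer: -159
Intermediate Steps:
W = -182
W + f(23, 23) = -182 + 23 = -159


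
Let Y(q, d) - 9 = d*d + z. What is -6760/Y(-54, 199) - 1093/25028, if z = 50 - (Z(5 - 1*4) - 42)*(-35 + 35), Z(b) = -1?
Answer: -10626883/49630524 ≈ -0.21412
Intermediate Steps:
z = 50 (z = 50 - (-1 - 42)*(-35 + 35) = 50 - (-43)*0 = 50 - 1*0 = 50 + 0 = 50)
Y(q, d) = 59 + d² (Y(q, d) = 9 + (d*d + 50) = 9 + (d² + 50) = 9 + (50 + d²) = 59 + d²)
-6760/Y(-54, 199) - 1093/25028 = -6760/(59 + 199²) - 1093/25028 = -6760/(59 + 39601) - 1093*1/25028 = -6760/39660 - 1093/25028 = -6760*1/39660 - 1093/25028 = -338/1983 - 1093/25028 = -10626883/49630524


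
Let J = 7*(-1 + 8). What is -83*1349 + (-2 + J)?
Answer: -111920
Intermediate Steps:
J = 49 (J = 7*7 = 49)
-83*1349 + (-2 + J) = -83*1349 + (-2 + 49) = -111967 + 47 = -111920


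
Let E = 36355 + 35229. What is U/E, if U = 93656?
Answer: 11707/8948 ≈ 1.3083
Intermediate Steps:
E = 71584
U/E = 93656/71584 = 93656*(1/71584) = 11707/8948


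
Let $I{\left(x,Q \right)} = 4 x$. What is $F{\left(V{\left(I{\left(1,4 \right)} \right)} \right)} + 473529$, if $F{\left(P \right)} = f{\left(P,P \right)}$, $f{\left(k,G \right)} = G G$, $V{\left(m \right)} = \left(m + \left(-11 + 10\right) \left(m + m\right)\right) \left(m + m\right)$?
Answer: $474553$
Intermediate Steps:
$V{\left(m \right)} = - 2 m^{2}$ ($V{\left(m \right)} = \left(m - 2 m\right) 2 m = - m 2 m = - 2 m^{2}$)
$f{\left(k,G \right)} = G^{2}$
$F{\left(P \right)} = P^{2}$
$F{\left(V{\left(I{\left(1,4 \right)} \right)} \right)} + 473529 = \left(- 2 \left(4 \cdot 1\right)^{2}\right)^{2} + 473529 = \left(- 2 \cdot 4^{2}\right)^{2} + 473529 = \left(\left(-2\right) 16\right)^{2} + 473529 = \left(-32\right)^{2} + 473529 = 1024 + 473529 = 474553$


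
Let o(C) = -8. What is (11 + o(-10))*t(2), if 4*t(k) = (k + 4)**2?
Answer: 27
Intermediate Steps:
t(k) = (4 + k)**2/4 (t(k) = (k + 4)**2/4 = (4 + k)**2/4)
(11 + o(-10))*t(2) = (11 - 8)*((4 + 2)**2/4) = 3*((1/4)*6**2) = 3*((1/4)*36) = 3*9 = 27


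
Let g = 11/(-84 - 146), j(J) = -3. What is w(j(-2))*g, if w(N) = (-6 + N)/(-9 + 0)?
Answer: -11/230 ≈ -0.047826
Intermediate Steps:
g = -11/230 (g = 11/(-230) = 11*(-1/230) = -11/230 ≈ -0.047826)
w(N) = ⅔ - N/9 (w(N) = (-6 + N)/(-9) = (-6 + N)*(-⅑) = ⅔ - N/9)
w(j(-2))*g = (⅔ - ⅑*(-3))*(-11/230) = (⅔ + ⅓)*(-11/230) = 1*(-11/230) = -11/230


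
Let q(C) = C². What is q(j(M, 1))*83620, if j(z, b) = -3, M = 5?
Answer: 752580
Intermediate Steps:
q(j(M, 1))*83620 = (-3)²*83620 = 9*83620 = 752580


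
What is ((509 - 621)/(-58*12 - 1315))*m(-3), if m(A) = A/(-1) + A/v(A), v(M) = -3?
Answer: 448/2011 ≈ 0.22277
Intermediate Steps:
m(A) = -4*A/3 (m(A) = A/(-1) + A/(-3) = A*(-1) + A*(-1/3) = -A - A/3 = -4*A/3)
((509 - 621)/(-58*12 - 1315))*m(-3) = ((509 - 621)/(-58*12 - 1315))*(-4/3*(-3)) = -112/(-696 - 1315)*4 = -112/(-2011)*4 = -112*(-1/2011)*4 = (112/2011)*4 = 448/2011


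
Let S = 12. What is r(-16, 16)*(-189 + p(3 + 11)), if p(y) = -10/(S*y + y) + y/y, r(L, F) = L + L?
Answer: 547616/91 ≈ 6017.8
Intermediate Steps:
r(L, F) = 2*L
p(y) = 1 - 10/(13*y) (p(y) = -10/(12*y + y) + y/y = -10*1/(13*y) + 1 = -10/(13*y) + 1 = 1 - 10/(13*y))
r(-16, 16)*(-189 + p(3 + 11)) = (2*(-16))*(-189 + (-10/13 + (3 + 11))/(3 + 11)) = -32*(-189 + (-10/13 + 14)/14) = -32*(-189 + (1/14)*(172/13)) = -32*(-189 + 86/91) = -32*(-17113/91) = 547616/91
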